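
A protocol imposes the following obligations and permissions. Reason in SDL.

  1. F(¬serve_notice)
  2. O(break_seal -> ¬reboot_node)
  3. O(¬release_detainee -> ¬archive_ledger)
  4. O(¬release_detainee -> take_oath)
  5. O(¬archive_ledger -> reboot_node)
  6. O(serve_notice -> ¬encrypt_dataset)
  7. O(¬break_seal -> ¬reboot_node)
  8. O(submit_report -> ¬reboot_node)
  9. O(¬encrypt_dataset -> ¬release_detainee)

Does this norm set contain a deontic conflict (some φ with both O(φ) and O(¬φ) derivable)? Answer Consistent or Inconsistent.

Inconsistent

Premises 2 and 7 cover both cases: O(break_seal -> ¬reboot_node) and O(¬break_seal -> ¬reboot_node). Since break_seal ∨ ¬break_seal is a tautology, O(¬reboot_node) follows.
Premise 5 is O(¬archive_ledger -> reboot_node); contrapositively O(¬reboot_node -> archive_ledger). Since O(¬reboot_node) holds, K gives O(archive_ledger).
Premise 3, O(¬release_detainee -> ¬archive_ledger), contraposes to O(archive_ledger -> release_detainee); with O(archive_ledger) we get O(release_detainee).
Premise 9 is O(¬encrypt_dataset -> ¬release_detainee); contrapositively O(release_detainee -> encrypt_dataset). Since O(release_detainee) holds, K gives O(encrypt_dataset).
Premise 6, O(serve_notice -> ¬encrypt_dataset), contraposes to O(encrypt_dataset -> ¬serve_notice); with O(encrypt_dataset) we get O(¬serve_notice).
But premise 1, F(¬serve_notice), means O(serve_notice).
We now have both O(¬serve_notice) and O(serve_notice) — serve_notice is simultaneously obligatory and forbidden, violating the D-axiom.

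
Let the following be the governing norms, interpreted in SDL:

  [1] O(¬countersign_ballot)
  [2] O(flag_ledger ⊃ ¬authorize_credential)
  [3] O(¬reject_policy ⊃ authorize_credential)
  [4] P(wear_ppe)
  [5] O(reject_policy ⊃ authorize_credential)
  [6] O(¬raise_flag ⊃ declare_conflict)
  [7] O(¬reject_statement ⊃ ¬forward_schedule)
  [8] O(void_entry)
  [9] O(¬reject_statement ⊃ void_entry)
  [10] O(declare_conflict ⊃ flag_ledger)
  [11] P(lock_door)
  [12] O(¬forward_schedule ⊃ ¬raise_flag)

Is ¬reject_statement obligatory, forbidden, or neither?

By case analysis on reject_policy: premise 5 gives O(reject_policy ⊃ authorize_credential) and premise 3 gives O(¬reject_policy ⊃ authorize_credential), so O(authorize_credential) either way.
Premise 2, O(flag_ledger ⊃ ¬authorize_credential), contraposes to O(authorize_credential ⊃ ¬flag_ledger); with O(authorize_credential) we get O(¬flag_ledger).
Premise 10 is O(declare_conflict ⊃ flag_ledger); contrapositively O(¬flag_ledger ⊃ ¬declare_conflict). Since O(¬flag_ledger) holds, K gives O(¬declare_conflict).
The contrapositive of premise 6 (O(¬raise_flag ⊃ declare_conflict)) is O(¬declare_conflict ⊃ raise_flag), and O(¬declare_conflict) is already established, so O(raise_flag).
The contrapositive of premise 12 (O(¬forward_schedule ⊃ ¬raise_flag)) is O(raise_flag ⊃ forward_schedule), and O(raise_flag) is already established, so O(forward_schedule).
The contrapositive of premise 7 (O(¬reject_statement ⊃ ¬forward_schedule)) is O(forward_schedule ⊃ reject_statement), and O(forward_schedule) is already established, so O(reject_statement).
Premises 1, 4, 8, 9, 11 do not contribute to this derivation.
Thus O(reject_statement), which is F(¬reject_statement): ¬reject_statement is forbidden.

Forbidden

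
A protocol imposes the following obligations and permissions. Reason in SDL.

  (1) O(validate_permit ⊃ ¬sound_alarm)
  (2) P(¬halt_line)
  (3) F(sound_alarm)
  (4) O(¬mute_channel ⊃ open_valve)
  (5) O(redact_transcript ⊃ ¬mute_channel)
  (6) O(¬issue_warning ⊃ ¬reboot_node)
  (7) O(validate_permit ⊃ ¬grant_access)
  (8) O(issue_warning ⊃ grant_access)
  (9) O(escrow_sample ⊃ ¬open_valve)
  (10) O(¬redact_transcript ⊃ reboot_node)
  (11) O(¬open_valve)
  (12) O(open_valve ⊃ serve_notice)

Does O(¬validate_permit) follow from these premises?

Yes

From premise 11 we have O(¬open_valve).
Premise 4 is O(¬mute_channel ⊃ open_valve); contrapositively O(¬open_valve ⊃ mute_channel). Since O(¬open_valve) holds, K gives O(mute_channel).
The contrapositive of premise 5 (O(redact_transcript ⊃ ¬mute_channel)) is O(mute_channel ⊃ ¬redact_transcript), and O(mute_channel) is already established, so O(¬redact_transcript).
From O(¬redact_transcript) and premise 10, O(¬redact_transcript ⊃ reboot_node), we obtain O(reboot_node).
Premise 6 is O(¬issue_warning ⊃ ¬reboot_node); contrapositively O(reboot_node ⊃ issue_warning). Since O(reboot_node) holds, K gives O(issue_warning).
With premise 8, O(issue_warning ⊃ grant_access), the K-axiom yields O(grant_access).
Premise 7, O(validate_permit ⊃ ¬grant_access), contraposes to O(grant_access ⊃ ¬validate_permit); with O(grant_access) we get O(¬validate_permit).
Premises 1, 2, 3, 9, 12 do not contribute to this derivation.
So O(¬validate_permit) follows.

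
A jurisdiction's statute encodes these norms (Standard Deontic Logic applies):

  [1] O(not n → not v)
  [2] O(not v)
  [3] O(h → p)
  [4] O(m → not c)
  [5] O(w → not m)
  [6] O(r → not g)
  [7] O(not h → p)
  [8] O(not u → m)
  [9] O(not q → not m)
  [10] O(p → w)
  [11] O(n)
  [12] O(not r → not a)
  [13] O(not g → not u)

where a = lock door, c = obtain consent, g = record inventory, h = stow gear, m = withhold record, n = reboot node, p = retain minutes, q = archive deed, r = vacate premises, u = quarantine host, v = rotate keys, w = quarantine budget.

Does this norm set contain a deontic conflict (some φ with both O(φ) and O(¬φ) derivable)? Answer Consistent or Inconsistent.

Consistent

Premise 1 is O(not n → not v); even if O(not v) held, inferring O(not n) would be affirming the consequent — invalid.
So O(not n) is not derivable, and the apparent clash with O(n) does not arise.
A world satisfying every obligation exists (e.g. a=false, c=false, g=true, h=false, m=false, n=true, p=true, q=false, r=false, u=true, v=false, w=true); no atom is both obligatory and forbidden, so the set is consistent.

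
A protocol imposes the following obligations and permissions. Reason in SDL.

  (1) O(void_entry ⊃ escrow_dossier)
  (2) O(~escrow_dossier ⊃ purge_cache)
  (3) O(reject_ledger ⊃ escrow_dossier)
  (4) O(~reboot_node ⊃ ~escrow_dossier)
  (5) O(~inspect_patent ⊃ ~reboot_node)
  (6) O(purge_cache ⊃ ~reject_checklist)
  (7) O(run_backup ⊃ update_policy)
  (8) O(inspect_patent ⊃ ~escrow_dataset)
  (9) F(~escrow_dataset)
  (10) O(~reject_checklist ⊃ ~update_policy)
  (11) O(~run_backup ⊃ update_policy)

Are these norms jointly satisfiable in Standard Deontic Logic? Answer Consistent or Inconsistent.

By case analysis on ~run_backup: premise 11 gives O(~run_backup ⊃ update_policy) and premise 7 gives O(run_backup ⊃ update_policy), so O(update_policy) either way.
Premise 10 is O(~reject_checklist ⊃ ~update_policy); contrapositively O(update_policy ⊃ reject_checklist). Since O(update_policy) holds, K gives O(reject_checklist).
Premise 6 is O(purge_cache ⊃ ~reject_checklist); contrapositively O(reject_checklist ⊃ ~purge_cache). Since O(reject_checklist) holds, K gives O(~purge_cache).
Premise 2 is O(~escrow_dossier ⊃ purge_cache); contrapositively O(~purge_cache ⊃ escrow_dossier). Since O(~purge_cache) holds, K gives O(escrow_dossier).
The contrapositive of premise 4 (O(~reboot_node ⊃ ~escrow_dossier)) is O(escrow_dossier ⊃ reboot_node), and O(escrow_dossier) is already established, so O(reboot_node).
Premise 5 is O(~inspect_patent ⊃ ~reboot_node); contrapositively O(reboot_node ⊃ inspect_patent). Since O(reboot_node) holds, K gives O(inspect_patent).
Premise 8 is O(inspect_patent ⊃ ~escrow_dataset); since O(inspect_patent), deontic closure gives O(~escrow_dataset).
Yet premise 9 is F(~escrow_dataset), i.e. O(escrow_dataset).
We now have both O(~escrow_dataset) and O(escrow_dataset) — escrow_dataset is simultaneously obligatory and forbidden, violating the D-axiom.

Inconsistent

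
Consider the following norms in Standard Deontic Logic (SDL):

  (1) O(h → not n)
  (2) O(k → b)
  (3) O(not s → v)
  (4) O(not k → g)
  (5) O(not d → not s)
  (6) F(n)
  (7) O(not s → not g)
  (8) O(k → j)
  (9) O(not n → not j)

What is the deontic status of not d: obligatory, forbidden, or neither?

Premise 6, F(n), is equivalent to O(not n).
Applying K to premise 9 (O(not n → not j)) and O(not n) yields O(not j).
Premise 8 is O(k → j); contrapositively O(not j → not k). Since O(not j) holds, K gives O(not k).
Applying K to premise 4 (O(not k → g)) and O(not k) yields O(g).
The contrapositive of premise 7 (O(not s → not g)) is O(g → s), and O(g) is already established, so O(s).
Premise 5, O(not d → not s), contraposes to O(s → d); with O(s) we get O(d).
Premises 1, 2, 3 do not contribute to this derivation.
Thus O(d), which is F(not d): not d is forbidden.

Forbidden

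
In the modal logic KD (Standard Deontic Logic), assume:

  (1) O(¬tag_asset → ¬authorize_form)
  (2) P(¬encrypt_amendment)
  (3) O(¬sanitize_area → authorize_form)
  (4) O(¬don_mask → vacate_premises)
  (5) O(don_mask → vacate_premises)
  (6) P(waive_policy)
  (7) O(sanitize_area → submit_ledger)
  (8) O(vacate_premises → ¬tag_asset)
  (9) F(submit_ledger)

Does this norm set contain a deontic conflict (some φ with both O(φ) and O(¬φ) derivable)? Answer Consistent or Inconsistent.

Premises 5 and 4 cover both cases: O(don_mask → vacate_premises) and O(¬don_mask → vacate_premises). Since don_mask ∨ ¬don_mask is a tautology, O(vacate_premises) follows.
Applying K to premise 8 (O(vacate_premises → ¬tag_asset)) and O(vacate_premises) yields O(¬tag_asset).
Premise 1 is O(¬tag_asset → ¬authorize_form); since O(¬tag_asset), deontic closure gives O(¬authorize_form).
Premise 3, O(¬sanitize_area → authorize_form), contraposes to O(¬authorize_form → sanitize_area); with O(¬authorize_form) we get O(sanitize_area).
Applying K to premise 7 (O(sanitize_area → submit_ledger)) and O(sanitize_area) yields O(submit_ledger).
But premise 9, F(submit_ledger), means O(¬submit_ledger).
We now have both O(submit_ledger) and O(¬submit_ledger) — submit_ledger is simultaneously obligatory and forbidden, violating the D-axiom.

Inconsistent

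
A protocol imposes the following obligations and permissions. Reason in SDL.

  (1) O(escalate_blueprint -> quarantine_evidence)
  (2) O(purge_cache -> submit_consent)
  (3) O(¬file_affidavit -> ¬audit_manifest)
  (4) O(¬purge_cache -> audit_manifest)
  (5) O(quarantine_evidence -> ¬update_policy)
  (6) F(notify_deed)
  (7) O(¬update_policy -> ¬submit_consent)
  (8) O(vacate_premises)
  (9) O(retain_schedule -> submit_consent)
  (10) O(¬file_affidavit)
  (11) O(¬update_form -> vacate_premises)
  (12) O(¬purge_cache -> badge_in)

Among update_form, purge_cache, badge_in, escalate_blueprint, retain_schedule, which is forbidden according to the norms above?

escalate_blueprint

From premise 10 we have O(¬file_affidavit).
Premise 3 is O(¬file_affidavit -> ¬audit_manifest); since O(¬file_affidavit), deontic closure gives O(¬audit_manifest).
Premise 4 is O(¬purge_cache -> audit_manifest); contrapositively O(¬audit_manifest -> purge_cache). Since O(¬audit_manifest) holds, K gives O(purge_cache).
Premise 2 is O(purge_cache -> submit_consent); since O(purge_cache), deontic closure gives O(submit_consent).
Premise 7, O(¬update_policy -> ¬submit_consent), contraposes to O(submit_consent -> update_policy); with O(submit_consent) we get O(update_policy).
Premise 5 is O(quarantine_evidence -> ¬update_policy); contrapositively O(update_policy -> ¬quarantine_evidence). Since O(update_policy) holds, K gives O(¬quarantine_evidence).
Premise 1 is O(escalate_blueprint -> quarantine_evidence); contrapositively O(¬quarantine_evidence -> ¬escalate_blueprint). Since O(¬quarantine_evidence) holds, K gives O(¬escalate_blueprint).
So O(¬escalate_blueprint) holds, i.e. escalate_blueprint is forbidden. None of the other listed options is forbidden under the premises.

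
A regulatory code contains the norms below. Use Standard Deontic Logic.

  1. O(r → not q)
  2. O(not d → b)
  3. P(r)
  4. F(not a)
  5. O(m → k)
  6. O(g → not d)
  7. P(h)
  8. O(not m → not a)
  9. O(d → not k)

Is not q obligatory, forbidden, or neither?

Neither

Premise 1 is O(r → not q), but O(r) is not derivable from the premises (the permission P(r) asserts only not O(not r), not O(r)), so it does not yield O(not q).
No premise or chain of K-axiom applications forces O(not q), and none forces O(q). So not q is neither obligatory nor forbidden under these norms.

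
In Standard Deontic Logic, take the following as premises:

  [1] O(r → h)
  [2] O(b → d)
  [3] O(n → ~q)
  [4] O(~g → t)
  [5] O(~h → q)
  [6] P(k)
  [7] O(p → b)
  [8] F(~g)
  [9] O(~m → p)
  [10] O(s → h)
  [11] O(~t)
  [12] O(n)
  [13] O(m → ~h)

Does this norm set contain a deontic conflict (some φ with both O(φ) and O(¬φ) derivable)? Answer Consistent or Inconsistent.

Consistent

Premise 4 is O(~g → t), but O(~g) is not derivable from the premises, so it does not yield O(t).
So O(t) is not derivable, and the apparent clash with O(~t) does not arise.
A world satisfying every obligation exists (e.g. b=true, d=true, g=true, h=true, k=false, m=false, n=true, p=true, q=false, r=false, s=false, t=false); no atom is both obligatory and forbidden, so the set is consistent.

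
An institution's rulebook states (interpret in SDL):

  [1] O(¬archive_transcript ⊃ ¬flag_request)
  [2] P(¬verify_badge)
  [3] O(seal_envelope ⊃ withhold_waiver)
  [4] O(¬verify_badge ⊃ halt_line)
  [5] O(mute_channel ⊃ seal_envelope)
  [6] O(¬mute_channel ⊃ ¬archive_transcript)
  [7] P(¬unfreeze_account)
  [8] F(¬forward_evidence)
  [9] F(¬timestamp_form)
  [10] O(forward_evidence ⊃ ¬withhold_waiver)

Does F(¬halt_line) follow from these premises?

No

Premise 4 is O(¬verify_badge ⊃ halt_line), but O(¬verify_badge) is not derivable from the premises (the permission P(¬verify_badge) asserts only ¬O(verify_badge), not O(¬verify_badge)), so it does not yield O(halt_line).
No other premise forces O(halt_line). An ideal world satisfying every premise can still have ¬halt_line true, so F(¬halt_line) is not derivable.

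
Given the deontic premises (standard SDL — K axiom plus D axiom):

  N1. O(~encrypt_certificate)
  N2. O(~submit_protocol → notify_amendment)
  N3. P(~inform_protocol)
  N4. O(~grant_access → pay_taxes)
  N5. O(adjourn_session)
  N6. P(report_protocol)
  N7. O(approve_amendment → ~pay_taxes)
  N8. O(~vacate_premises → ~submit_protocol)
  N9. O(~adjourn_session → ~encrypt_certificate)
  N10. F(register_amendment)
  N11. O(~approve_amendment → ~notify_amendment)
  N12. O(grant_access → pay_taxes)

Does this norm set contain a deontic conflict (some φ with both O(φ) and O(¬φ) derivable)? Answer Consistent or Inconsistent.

Premise 9 is O(~adjourn_session → ~encrypt_certificate); even if O(~encrypt_certificate) held, inferring O(~adjourn_session) would be affirming the consequent — invalid.
So O(~adjourn_session) is not derivable, and the apparent clash with O(adjourn_session) does not arise.
A world satisfying every obligation exists (e.g. adjourn_session=true, approve_amendment=false, encrypt_certificate=false, grant_access=false, inform_protocol=false, notify_amendment=false, pay_taxes=true, register_amendment=false, report_protocol=false, submit_protocol=true, vacate_premises=true); no atom is both obligatory and forbidden, so the set is consistent.

Consistent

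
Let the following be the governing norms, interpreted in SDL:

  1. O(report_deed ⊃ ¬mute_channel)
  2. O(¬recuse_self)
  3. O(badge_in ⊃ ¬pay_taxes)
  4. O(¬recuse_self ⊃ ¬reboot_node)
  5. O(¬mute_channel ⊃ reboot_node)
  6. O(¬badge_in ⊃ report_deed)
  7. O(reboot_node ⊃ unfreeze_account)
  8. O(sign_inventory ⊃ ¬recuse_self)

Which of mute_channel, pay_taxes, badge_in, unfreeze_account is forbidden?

Premise 2 gives O(¬recuse_self).
Premise 4 is O(¬recuse_self ⊃ ¬reboot_node); since O(¬recuse_self), deontic closure gives O(¬reboot_node).
Premise 5 is O(¬mute_channel ⊃ reboot_node); contrapositively O(¬reboot_node ⊃ mute_channel). Since O(¬reboot_node) holds, K gives O(mute_channel).
The contrapositive of premise 1 (O(report_deed ⊃ ¬mute_channel)) is O(mute_channel ⊃ ¬report_deed), and O(mute_channel) is already established, so O(¬report_deed).
Premise 6, O(¬badge_in ⊃ report_deed), contraposes to O(¬report_deed ⊃ badge_in); with O(¬report_deed) we get O(badge_in).
With premise 3, O(badge_in ⊃ ¬pay_taxes), the K-axiom yields O(¬pay_taxes).
So O(¬pay_taxes) holds, i.e. pay_taxes is forbidden. None of the other listed options is forbidden under the premises.

pay_taxes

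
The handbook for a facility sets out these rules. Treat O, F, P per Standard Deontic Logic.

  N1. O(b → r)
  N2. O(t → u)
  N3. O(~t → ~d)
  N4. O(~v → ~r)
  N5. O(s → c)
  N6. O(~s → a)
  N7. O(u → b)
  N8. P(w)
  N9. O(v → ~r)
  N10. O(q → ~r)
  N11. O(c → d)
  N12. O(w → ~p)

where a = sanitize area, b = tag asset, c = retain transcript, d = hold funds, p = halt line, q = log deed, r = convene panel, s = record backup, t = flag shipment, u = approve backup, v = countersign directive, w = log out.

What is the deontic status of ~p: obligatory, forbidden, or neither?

Neither

Premise 12 is O(w → ~p), but O(w) is not derivable from the premises (the permission P(w) asserts only ~O(~w), not O(w)), so it does not yield O(~p).
No premise or chain of K-axiom applications forces O(~p), and none forces O(p). So ~p is neither obligatory nor forbidden under these norms.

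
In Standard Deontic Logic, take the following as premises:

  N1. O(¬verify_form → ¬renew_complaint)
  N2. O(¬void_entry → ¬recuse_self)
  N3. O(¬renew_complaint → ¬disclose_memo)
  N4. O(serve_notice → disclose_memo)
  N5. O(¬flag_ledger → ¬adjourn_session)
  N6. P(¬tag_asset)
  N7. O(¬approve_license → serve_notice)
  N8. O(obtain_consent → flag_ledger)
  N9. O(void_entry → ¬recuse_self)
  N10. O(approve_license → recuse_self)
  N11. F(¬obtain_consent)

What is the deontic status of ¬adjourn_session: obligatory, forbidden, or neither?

Premise 5 is O(¬flag_ledger → ¬adjourn_session), but O(¬flag_ledger) is not derivable from the premises, so it does not yield O(¬adjourn_session).
No premise or chain of K-axiom applications forces O(¬adjourn_session), and none forces O(adjourn_session). So ¬adjourn_session is neither obligatory nor forbidden under these norms.

Neither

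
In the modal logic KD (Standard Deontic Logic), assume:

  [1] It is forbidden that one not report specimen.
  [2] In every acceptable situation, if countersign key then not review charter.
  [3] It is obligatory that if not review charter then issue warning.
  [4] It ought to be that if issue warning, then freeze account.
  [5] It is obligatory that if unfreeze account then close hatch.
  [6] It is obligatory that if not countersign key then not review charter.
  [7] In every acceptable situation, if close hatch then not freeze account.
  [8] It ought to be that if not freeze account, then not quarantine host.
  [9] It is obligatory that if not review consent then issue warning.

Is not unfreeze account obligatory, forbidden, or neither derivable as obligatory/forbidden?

Obligatory

Premises 2 and 6 cover both cases: O(countersign_key → ¬review_charter) and O(¬countersign_key → ¬review_charter). Since countersign_key ∨ ¬countersign_key is a tautology, O(¬review_charter) follows.
From O(¬review_charter) and premise 3, O(¬review_charter → issue_warning), we obtain O(issue_warning).
Applying K to premise 4 (O(issue_warning → freeze_account)) and O(issue_warning) yields O(freeze_account).
Premise 7, O(close_hatch → ¬freeze_account), contraposes to O(freeze_account → ¬close_hatch); with O(freeze_account) we get O(¬close_hatch).
The contrapositive of premise 5 (O(unfreeze_account → close_hatch)) is O(¬close_hatch → ¬unfreeze_account), and O(¬close_hatch) is already established, so O(¬unfreeze_account).
Premises 1, 8, 9 do not contribute to this derivation.
Hence ¬unfreeze_account is obligatory.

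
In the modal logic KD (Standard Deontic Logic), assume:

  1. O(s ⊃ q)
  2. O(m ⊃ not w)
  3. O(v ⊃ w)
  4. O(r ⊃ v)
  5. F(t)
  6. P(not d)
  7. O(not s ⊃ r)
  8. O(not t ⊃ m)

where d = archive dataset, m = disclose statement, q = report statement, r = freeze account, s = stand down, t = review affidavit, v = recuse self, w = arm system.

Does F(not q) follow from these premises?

Yes

Premise 5, F(t), is equivalent to O(not t).
Applying K to premise 8 (O(not t ⊃ m)) and O(not t) yields O(m).
Premise 2 is O(m ⊃ not w); since O(m), deontic closure gives O(not w).
Premise 3 is O(v ⊃ w); contrapositively O(not w ⊃ not v). Since O(not w) holds, K gives O(not v).
Premise 4 is O(r ⊃ v); contrapositively O(not v ⊃ not r). Since O(not v) holds, K gives O(not r).
The contrapositive of premise 7 (O(not s ⊃ r)) is O(not r ⊃ s), and O(not r) is already established, so O(s).
With premise 1, O(s ⊃ q), the K-axiom yields O(q).
Premise 6 does not contribute to this derivation.
So O(q) holds, i.e. F(not q). The claim follows.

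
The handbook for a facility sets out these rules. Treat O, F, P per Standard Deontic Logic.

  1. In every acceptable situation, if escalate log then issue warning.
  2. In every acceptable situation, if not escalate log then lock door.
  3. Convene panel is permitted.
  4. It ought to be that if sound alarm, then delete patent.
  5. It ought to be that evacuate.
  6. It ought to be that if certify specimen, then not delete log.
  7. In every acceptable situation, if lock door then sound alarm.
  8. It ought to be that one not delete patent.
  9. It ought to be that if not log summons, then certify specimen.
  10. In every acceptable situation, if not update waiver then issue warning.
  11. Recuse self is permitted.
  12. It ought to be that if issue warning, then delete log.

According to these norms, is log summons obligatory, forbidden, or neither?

Obligatory

From premise 8 we have O(¬delete_patent).
Premise 4, O(sound_alarm → delete_patent), contraposes to O(¬delete_patent → ¬sound_alarm); with O(¬delete_patent) we get O(¬sound_alarm).
Premise 7, O(lock_door → sound_alarm), contraposes to O(¬sound_alarm → ¬lock_door); with O(¬sound_alarm) we get O(¬lock_door).
The contrapositive of premise 2 (O(¬escalate_log → lock_door)) is O(¬lock_door → escalate_log), and O(¬lock_door) is already established, so O(escalate_log).
Premise 1 is O(escalate_log → issue_warning); since O(escalate_log), deontic closure gives O(issue_warning).
From O(issue_warning) and premise 12, O(issue_warning → delete_log), we obtain O(delete_log).
Premise 6, O(certify_specimen → ¬delete_log), contraposes to O(delete_log → ¬certify_specimen); with O(delete_log) we get O(¬certify_specimen).
Premise 9, O(¬log_summons → certify_specimen), contraposes to O(¬certify_specimen → log_summons); with O(¬certify_specimen) we get O(log_summons).
Premises 3, 5, 10, 11 do not contribute to this derivation.
Hence log_summons is obligatory.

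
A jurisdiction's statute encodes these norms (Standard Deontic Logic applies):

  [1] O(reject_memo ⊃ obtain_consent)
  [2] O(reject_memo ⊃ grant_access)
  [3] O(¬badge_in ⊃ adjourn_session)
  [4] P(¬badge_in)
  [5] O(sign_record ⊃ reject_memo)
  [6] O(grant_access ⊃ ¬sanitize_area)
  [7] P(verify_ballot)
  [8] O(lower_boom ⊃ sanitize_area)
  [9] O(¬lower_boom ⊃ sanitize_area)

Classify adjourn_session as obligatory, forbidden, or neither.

Neither

Premise 3 is O(¬badge_in ⊃ adjourn_session), but O(¬badge_in) is not derivable from the premises (the permission P(¬badge_in) asserts only ¬O(badge_in), not O(¬badge_in)), so it does not yield O(adjourn_session).
No premise or chain of K-axiom applications forces O(adjourn_session), and none forces O(¬adjourn_session). So adjourn_session is neither obligatory nor forbidden under these norms.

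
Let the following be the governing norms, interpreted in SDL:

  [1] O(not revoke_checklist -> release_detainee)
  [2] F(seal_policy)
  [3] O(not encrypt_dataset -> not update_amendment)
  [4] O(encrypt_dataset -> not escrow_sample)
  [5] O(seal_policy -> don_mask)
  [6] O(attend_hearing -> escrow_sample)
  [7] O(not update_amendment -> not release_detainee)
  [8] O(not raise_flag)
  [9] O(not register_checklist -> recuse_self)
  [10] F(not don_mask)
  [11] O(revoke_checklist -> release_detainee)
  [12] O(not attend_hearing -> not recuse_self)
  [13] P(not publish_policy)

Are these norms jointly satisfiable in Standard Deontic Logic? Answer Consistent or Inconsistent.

Consistent

Premise 5 is O(seal_policy -> don_mask); even if O(don_mask) held, inferring O(seal_policy) would be affirming the consequent — invalid.
So O(seal_policy) is not derivable, and the apparent clash with O(not seal_policy) does not arise.
A world satisfying every obligation exists (e.g. attend_hearing=false, don_mask=true, encrypt_dataset=true, escrow_sample=false, publish_policy=false, raise_flag=false, recuse_self=false, register_checklist=true, release_detainee=true, revoke_checklist=false, seal_policy=false, update_amendment=true); no atom is both obligatory and forbidden, so the set is consistent.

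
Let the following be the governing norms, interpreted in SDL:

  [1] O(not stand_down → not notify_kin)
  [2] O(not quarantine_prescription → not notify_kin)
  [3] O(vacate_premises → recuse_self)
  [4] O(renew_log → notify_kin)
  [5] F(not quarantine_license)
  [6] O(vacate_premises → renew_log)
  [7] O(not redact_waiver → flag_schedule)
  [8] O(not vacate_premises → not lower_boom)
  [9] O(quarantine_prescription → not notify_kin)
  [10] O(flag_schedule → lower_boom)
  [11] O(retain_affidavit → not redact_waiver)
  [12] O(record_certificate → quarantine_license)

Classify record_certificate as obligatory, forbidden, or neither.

Neither

Premise 12 is O(record_certificate → quarantine_license); even if O(quarantine_license) held, inferring O(record_certificate) would be affirming the consequent — invalid.
No premise or chain of K-axiom applications forces O(record_certificate), and none forces O(not record_certificate). So record_certificate is neither obligatory nor forbidden under these norms.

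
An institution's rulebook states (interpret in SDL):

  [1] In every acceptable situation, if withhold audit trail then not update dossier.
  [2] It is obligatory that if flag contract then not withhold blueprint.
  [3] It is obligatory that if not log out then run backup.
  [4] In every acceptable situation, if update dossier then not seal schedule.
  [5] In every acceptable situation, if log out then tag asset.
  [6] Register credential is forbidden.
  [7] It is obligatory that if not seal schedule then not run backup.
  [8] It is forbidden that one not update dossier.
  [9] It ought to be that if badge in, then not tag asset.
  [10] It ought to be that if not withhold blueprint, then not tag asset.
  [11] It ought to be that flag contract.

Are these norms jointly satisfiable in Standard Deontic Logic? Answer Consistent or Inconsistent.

Premise 11 states O(flag_contract) outright.
Premise 2 is O(flag_contract → ¬withhold_blueprint); since O(flag_contract), deontic closure gives O(¬withhold_blueprint).
Premise 10 is O(¬withhold_blueprint → ¬tag_asset); since O(¬withhold_blueprint), deontic closure gives O(¬tag_asset).
Premise 5, O(log_out → tag_asset), contraposes to O(¬tag_asset → ¬log_out); with O(¬tag_asset) we get O(¬log_out).
Applying K to premise 3 (O(¬log_out → run_backup)) and O(¬log_out) yields O(run_backup).
Premise 7, O(¬seal_schedule → ¬run_backup), contraposes to O(run_backup → seal_schedule); with O(run_backup) we get O(seal_schedule).
Premise 4, O(update_dossier → ¬seal_schedule), contraposes to O(seal_schedule → ¬update_dossier); with O(seal_schedule) we get O(¬update_dossier).
Yet premise 8 is F(¬update_dossier), i.e. O(update_dossier).
We now have both O(¬update_dossier) and O(update_dossier) — update_dossier is simultaneously obligatory and forbidden, violating the D-axiom.

Inconsistent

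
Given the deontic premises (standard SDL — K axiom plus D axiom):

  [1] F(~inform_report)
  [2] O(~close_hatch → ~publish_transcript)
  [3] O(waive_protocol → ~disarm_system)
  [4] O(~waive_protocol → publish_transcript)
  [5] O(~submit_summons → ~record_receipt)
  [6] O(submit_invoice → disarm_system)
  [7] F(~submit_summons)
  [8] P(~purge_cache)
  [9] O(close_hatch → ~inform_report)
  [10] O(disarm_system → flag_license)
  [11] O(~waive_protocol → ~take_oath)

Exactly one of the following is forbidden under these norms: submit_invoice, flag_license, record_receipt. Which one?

submit_invoice

F(~inform_report) at premise 1 means O(inform_report).
Premise 9, O(close_hatch → ~inform_report), contraposes to O(inform_report → ~close_hatch); with O(inform_report) we get O(~close_hatch).
From O(~close_hatch) and premise 2, O(~close_hatch → ~publish_transcript), we obtain O(~publish_transcript).
The contrapositive of premise 4 (O(~waive_protocol → publish_transcript)) is O(~publish_transcript → waive_protocol), and O(~publish_transcript) is already established, so O(waive_protocol).
Applying K to premise 3 (O(waive_protocol → ~disarm_system)) and O(waive_protocol) yields O(~disarm_system).
Premise 6 is O(submit_invoice → disarm_system); contrapositively O(~disarm_system → ~submit_invoice). Since O(~disarm_system) holds, K gives O(~submit_invoice).
So O(~submit_invoice) holds, i.e. submit_invoice is forbidden. None of the other listed options is forbidden under the premises.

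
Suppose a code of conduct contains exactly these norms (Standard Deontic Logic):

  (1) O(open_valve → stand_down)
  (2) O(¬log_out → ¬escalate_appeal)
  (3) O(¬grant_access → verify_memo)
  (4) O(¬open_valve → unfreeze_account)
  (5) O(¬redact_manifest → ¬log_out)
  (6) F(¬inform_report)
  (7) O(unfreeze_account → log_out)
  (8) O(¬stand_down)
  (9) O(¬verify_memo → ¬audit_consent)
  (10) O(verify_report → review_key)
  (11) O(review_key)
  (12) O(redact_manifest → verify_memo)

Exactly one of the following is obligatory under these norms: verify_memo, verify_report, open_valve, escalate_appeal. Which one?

verify_memo

Premise 8 states O(¬stand_down) outright.
Premise 1, O(open_valve → stand_down), contraposes to O(¬stand_down → ¬open_valve); with O(¬stand_down) we get O(¬open_valve).
Premise 4 is O(¬open_valve → unfreeze_account); since O(¬open_valve), deontic closure gives O(unfreeze_account).
Premise 7 is O(unfreeze_account → log_out); since O(unfreeze_account), deontic closure gives O(log_out).
The contrapositive of premise 5 (O(¬redact_manifest → ¬log_out)) is O(log_out → redact_manifest), and O(log_out) is already established, so O(redact_manifest).
From O(redact_manifest) and premise 12, O(redact_manifest → verify_memo), we obtain O(verify_memo).
So O(verify_memo) holds — verify_memo is obligatory. None of the other listed options is made obligatory by any chain of premises.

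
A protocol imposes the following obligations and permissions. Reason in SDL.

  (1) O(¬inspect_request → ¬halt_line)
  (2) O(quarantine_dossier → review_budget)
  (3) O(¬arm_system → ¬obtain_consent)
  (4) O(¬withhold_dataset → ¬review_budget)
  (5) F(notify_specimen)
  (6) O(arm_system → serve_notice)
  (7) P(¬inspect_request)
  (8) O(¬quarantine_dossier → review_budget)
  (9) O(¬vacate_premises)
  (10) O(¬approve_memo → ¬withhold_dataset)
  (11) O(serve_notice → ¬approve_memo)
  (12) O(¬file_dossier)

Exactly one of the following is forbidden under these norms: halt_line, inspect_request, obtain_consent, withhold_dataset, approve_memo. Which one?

Premises 2 and 8 cover both cases: O(quarantine_dossier → review_budget) and O(¬quarantine_dossier → review_budget). Since quarantine_dossier ∨ ¬quarantine_dossier is a tautology, O(review_budget) follows.
Premise 4, O(¬withhold_dataset → ¬review_budget), contraposes to O(review_budget → withhold_dataset); with O(review_budget) we get O(withhold_dataset).
Premise 10 is O(¬approve_memo → ¬withhold_dataset); contrapositively O(withhold_dataset → approve_memo). Since O(withhold_dataset) holds, K gives O(approve_memo).
Premise 11, O(serve_notice → ¬approve_memo), contraposes to O(approve_memo → ¬serve_notice); with O(approve_memo) we get O(¬serve_notice).
Premise 6, O(arm_system → serve_notice), contraposes to O(¬serve_notice → ¬arm_system); with O(¬serve_notice) we get O(¬arm_system).
From O(¬arm_system) and premise 3, O(¬arm_system → ¬obtain_consent), we obtain O(¬obtain_consent).
So O(¬obtain_consent) holds, i.e. obtain_consent is forbidden. None of the other listed options is forbidden under the premises.

obtain_consent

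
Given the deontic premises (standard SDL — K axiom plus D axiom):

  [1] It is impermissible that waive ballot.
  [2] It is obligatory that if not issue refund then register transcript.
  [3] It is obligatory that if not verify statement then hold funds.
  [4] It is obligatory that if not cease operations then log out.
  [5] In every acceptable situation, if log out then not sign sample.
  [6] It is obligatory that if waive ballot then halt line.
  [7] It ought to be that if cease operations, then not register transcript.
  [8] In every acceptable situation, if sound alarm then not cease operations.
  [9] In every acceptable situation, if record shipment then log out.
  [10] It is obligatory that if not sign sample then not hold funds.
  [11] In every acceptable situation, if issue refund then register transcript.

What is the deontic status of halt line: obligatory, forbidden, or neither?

Premise 6 is O(waive_ballot → halt_line), but O(waive_ballot) is not derivable from the premises, so it does not yield O(halt_line).
No premise or chain of K-axiom applications forces O(halt_line), and none forces O(¬halt_line). So halt_line is neither obligatory nor forbidden under these norms.

Neither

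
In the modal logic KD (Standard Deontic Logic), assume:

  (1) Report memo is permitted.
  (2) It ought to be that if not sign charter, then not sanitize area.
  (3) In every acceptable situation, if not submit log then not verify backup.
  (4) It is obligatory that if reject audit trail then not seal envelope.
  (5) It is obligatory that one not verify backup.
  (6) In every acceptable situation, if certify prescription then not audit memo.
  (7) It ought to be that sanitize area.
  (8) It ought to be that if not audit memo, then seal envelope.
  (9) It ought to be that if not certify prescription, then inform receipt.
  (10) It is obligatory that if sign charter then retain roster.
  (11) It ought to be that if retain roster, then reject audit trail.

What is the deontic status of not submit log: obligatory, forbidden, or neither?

Neither

Premise 3 is O(¬submit_log → ¬verify_backup); even if O(¬verify_backup) held, inferring O(¬submit_log) would be affirming the consequent — invalid.
No premise or chain of K-axiom applications forces O(¬submit_log), and none forces O(submit_log). So ¬submit_log is neither obligatory nor forbidden under these norms.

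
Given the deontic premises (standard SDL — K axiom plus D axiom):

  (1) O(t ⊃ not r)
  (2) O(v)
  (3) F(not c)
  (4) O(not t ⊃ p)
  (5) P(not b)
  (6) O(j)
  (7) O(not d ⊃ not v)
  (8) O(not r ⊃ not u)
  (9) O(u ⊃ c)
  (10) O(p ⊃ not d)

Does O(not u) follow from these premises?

Yes

Premise 2 gives O(v).
Premise 7, O(not d ⊃ not v), contraposes to O(v ⊃ d); with O(v) we get O(d).
The contrapositive of premise 10 (O(p ⊃ not d)) is O(d ⊃ not p), and O(d) is already established, so O(not p).
Premise 4, O(not t ⊃ p), contraposes to O(not p ⊃ t); with O(not p) we get O(t).
Premise 1 is O(t ⊃ not r); since O(t), deontic closure gives O(not r).
From O(not r) and premise 8, O(not r ⊃ not u), we obtain O(not u).
Premises 3, 5, 6, 9 do not contribute to this derivation.
So O(not u) follows.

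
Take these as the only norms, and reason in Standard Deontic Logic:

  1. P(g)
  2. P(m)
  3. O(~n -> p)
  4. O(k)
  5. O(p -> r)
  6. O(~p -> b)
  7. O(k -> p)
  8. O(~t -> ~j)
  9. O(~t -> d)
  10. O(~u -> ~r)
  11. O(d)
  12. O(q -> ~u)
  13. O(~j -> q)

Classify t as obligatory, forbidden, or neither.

Obligatory

Premise 4 gives O(k).
With premise 7, O(k -> p), the K-axiom yields O(p).
Premise 5 is O(p -> r); since O(p), deontic closure gives O(r).
The contrapositive of premise 10 (O(~u -> ~r)) is O(r -> u), and O(r) is already established, so O(u).
Premise 12 is O(q -> ~u); contrapositively O(u -> ~q). Since O(u) holds, K gives O(~q).
The contrapositive of premise 13 (O(~j -> q)) is O(~q -> j), and O(~q) is already established, so O(j).
The contrapositive of premise 8 (O(~t -> ~j)) is O(j -> t), and O(j) is already established, so O(t).
Premises 1, 2, 3, 6, 9, 11 do not contribute to this derivation.
Hence t is obligatory.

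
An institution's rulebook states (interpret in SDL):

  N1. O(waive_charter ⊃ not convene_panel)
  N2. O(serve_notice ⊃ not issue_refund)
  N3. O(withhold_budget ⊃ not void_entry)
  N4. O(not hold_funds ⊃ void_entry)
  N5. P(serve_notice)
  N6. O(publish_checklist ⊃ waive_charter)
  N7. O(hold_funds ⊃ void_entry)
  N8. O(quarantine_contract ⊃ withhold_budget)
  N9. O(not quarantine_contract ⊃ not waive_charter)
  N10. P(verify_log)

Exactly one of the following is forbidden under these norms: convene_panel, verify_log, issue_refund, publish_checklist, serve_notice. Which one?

publish_checklist

By case analysis on not hold_funds: premise 4 gives O(not hold_funds ⊃ void_entry) and premise 7 gives O(hold_funds ⊃ void_entry), so O(void_entry) either way.
The contrapositive of premise 3 (O(withhold_budget ⊃ not void_entry)) is O(void_entry ⊃ not withhold_budget), and O(void_entry) is already established, so O(not withhold_budget).
Premise 8 is O(quarantine_contract ⊃ withhold_budget); contrapositively O(not withhold_budget ⊃ not quarantine_contract). Since O(not withhold_budget) holds, K gives O(not quarantine_contract).
Applying K to premise 9 (O(not quarantine_contract ⊃ not waive_charter)) and O(not quarantine_contract) yields O(not waive_charter).
Premise 6 is O(publish_checklist ⊃ waive_charter); contrapositively O(not waive_charter ⊃ not publish_checklist). Since O(not waive_charter) holds, K gives O(not publish_checklist).
So O(not publish_checklist) holds, i.e. publish_checklist is forbidden. None of the other listed options is forbidden under the premises.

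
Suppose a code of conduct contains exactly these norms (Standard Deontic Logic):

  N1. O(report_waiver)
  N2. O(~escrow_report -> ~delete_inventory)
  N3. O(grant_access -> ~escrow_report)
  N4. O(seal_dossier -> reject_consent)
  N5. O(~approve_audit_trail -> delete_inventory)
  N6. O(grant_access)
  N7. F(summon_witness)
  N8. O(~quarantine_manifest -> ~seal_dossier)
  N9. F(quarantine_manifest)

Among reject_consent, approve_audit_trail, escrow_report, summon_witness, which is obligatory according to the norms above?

approve_audit_trail

Premise 6 gives O(grant_access).
With premise 3, O(grant_access -> ~escrow_report), the K-axiom yields O(~escrow_report).
From O(~escrow_report) and premise 2, O(~escrow_report -> ~delete_inventory), we obtain O(~delete_inventory).
The contrapositive of premise 5 (O(~approve_audit_trail -> delete_inventory)) is O(~delete_inventory -> approve_audit_trail), and O(~delete_inventory) is already established, so O(approve_audit_trail).
So O(approve_audit_trail) holds — approve_audit_trail is obligatory. None of the other listed options is made obligatory by any chain of premises.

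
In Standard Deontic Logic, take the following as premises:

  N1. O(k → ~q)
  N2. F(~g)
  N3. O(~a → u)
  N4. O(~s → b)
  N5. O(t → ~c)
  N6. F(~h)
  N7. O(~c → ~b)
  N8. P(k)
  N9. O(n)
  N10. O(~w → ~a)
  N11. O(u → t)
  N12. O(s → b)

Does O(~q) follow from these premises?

Premise 1 is O(k → ~q), but O(k) is not derivable from the premises (the permission P(k) asserts only ~O(~k), not O(k)), so it does not yield O(~q).
No other premise forces O(~q). An ideal world satisfying every premise can still have ~q false, so O(~q) is not derivable.

No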